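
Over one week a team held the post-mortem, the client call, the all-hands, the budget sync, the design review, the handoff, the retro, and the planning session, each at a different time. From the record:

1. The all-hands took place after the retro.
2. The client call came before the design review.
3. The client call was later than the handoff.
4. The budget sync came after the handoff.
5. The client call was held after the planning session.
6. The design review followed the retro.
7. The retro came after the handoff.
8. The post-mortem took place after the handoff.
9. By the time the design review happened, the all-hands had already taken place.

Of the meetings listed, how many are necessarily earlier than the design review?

Directly stated before the design review: the all-hands, the client call, and the retro.
The handoff reaches the design review via the handoff → the client call → the design review.
The planning session reaches the design review via the planning session → the client call → the design review.
That's the all-hands, the client call, the handoff, the planning session, and the retro — 5 in all.

5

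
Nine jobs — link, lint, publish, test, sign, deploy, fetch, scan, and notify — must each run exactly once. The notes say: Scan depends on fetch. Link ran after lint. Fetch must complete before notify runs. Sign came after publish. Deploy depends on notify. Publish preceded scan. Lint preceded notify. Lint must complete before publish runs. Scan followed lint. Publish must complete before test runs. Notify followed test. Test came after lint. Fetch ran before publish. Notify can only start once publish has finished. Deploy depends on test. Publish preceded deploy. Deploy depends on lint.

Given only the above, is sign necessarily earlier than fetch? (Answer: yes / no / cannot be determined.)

Tracing the constraints gives fetch → publish → sign, so fetch must come before sign.
That means sign cannot be before fetch.

no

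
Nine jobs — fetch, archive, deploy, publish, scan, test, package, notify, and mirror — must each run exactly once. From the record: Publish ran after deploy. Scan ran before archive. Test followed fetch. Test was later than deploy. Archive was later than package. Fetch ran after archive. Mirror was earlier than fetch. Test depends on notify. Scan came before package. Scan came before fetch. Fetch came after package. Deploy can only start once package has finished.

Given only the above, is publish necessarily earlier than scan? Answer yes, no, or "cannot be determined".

Tracing the constraints gives scan → package → deploy → publish, so scan must come before publish.
That means publish cannot be before scan.

no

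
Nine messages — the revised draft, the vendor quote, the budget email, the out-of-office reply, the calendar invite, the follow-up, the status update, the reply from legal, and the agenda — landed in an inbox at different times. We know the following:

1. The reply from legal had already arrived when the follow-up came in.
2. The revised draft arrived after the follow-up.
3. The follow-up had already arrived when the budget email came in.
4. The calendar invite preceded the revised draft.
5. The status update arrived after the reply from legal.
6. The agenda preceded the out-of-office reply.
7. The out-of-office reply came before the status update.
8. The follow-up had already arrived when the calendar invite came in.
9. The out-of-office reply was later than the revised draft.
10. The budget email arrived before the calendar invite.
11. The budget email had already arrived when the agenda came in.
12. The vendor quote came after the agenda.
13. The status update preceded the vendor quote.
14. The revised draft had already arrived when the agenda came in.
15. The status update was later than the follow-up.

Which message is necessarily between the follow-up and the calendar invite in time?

the budget email

Tracing the constraints gives the follow-up → the budget email → the calendar invite, so the budget email sits after the follow-up and before the calendar invite.
No other message is forced both after the follow-up and before the calendar invite.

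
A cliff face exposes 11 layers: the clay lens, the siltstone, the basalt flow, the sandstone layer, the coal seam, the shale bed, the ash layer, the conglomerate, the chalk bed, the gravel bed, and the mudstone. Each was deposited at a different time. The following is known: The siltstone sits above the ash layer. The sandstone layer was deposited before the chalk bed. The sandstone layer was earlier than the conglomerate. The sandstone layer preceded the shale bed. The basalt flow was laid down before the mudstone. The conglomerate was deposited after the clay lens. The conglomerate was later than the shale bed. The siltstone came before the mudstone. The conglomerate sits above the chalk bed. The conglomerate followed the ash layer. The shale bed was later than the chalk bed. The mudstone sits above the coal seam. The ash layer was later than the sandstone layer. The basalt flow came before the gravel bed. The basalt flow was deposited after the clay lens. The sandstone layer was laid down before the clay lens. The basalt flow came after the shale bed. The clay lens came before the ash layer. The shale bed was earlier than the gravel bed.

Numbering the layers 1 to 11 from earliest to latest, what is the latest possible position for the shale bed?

7

The shale bed must come before the basalt flow, the conglomerate, the gravel bed, and the mudstone — 4 layers forced after it.
Everything else can be placed before the shale bed in some valid order, so the shale bed can sit as late as position 11 − 4 = 7.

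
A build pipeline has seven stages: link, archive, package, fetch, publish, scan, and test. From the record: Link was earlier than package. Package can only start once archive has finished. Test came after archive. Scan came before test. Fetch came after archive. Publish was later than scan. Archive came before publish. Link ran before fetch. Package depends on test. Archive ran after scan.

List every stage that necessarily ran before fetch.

archive, link, scan

Directly stated before fetch: archive and link.
Scan reaches fetch via scan → archive → fetch.
No chain forces test (or any of the others) ahead of fetch.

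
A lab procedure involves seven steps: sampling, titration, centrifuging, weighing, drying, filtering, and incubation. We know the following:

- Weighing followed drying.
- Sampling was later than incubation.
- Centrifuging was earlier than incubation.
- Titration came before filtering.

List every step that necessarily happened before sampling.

centrifuging, incubation

Directly stated before sampling: incubation.
Centrifuging reaches sampling via centrifuging → incubation → sampling.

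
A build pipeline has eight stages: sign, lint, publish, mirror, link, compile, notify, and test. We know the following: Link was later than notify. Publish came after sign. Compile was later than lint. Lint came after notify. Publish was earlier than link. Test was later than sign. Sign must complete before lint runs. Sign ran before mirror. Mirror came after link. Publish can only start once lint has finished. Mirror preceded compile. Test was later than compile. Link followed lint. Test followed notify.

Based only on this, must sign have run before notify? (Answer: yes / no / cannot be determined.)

No chain of stated constraints runs from sign to notify, and none runs from notify to sign either.
So the relative order of sign and notify is not fixed by the given facts.

cannot be determined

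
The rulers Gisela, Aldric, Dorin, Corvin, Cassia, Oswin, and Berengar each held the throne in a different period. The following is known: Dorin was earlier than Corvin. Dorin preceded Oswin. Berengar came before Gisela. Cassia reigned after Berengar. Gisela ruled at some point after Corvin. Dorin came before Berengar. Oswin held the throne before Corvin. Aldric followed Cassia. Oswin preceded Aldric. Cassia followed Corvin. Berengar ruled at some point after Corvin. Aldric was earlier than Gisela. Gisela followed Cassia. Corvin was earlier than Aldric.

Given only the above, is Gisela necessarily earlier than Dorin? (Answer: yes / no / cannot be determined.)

Tracing the constraints gives Dorin → Berengar → Gisela, so Dorin must come before Gisela.
That means Gisela cannot be before Dorin.

no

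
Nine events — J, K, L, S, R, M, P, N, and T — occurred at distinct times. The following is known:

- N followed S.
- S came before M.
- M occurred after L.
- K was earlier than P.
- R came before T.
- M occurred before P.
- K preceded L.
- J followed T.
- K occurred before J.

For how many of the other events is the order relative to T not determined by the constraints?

6

Forced before T: R; forced after T: J.
That leaves K, L, M, N, P, and S with no forced order relative to T — 6.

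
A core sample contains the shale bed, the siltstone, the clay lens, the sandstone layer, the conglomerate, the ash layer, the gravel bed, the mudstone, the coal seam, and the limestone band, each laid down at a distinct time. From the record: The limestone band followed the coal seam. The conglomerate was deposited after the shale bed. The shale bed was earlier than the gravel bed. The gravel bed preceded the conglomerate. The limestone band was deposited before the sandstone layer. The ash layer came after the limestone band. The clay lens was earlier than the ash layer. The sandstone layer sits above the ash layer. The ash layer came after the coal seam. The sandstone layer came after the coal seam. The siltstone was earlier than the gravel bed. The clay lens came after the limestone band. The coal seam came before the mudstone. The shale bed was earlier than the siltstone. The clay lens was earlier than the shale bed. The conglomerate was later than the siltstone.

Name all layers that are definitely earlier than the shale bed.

Directly stated before the shale bed: the clay lens.
The coal seam reaches the shale bed via the coal seam → the limestone band → the clay lens → the shale bed.
The limestone band reaches the shale bed via the limestone band → the clay lens → the shale bed.

the clay lens, the coal seam, the limestone band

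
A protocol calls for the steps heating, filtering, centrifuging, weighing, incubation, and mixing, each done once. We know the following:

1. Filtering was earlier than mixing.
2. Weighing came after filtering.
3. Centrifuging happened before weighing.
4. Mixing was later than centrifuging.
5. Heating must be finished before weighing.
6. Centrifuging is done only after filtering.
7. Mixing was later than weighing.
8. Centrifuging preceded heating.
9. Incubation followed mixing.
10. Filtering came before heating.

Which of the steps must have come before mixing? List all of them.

Directly stated before mixing: centrifuging, filtering, and weighing.
Heating reaches mixing via heating → weighing → mixing.
No chain forces incubation ahead of mixing.

centrifuging, filtering, heating, weighing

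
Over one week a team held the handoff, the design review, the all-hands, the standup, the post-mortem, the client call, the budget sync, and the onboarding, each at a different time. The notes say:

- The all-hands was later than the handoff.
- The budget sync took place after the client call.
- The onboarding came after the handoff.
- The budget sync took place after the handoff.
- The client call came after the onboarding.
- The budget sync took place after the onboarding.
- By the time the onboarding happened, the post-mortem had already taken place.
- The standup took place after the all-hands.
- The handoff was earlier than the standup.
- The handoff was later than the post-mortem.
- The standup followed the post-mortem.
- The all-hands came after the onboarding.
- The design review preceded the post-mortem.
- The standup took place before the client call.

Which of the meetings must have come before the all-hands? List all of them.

the design review, the handoff, the onboarding, the post-mortem

Directly stated before the all-hands: the handoff and the onboarding.
The design review reaches the all-hands via the design review → the post-mortem → the onboarding → the all-hands.
The post-mortem reaches the all-hands via the post-mortem → the onboarding → the all-hands.
No chain forces the client call (or any of the others) ahead of the all-hands.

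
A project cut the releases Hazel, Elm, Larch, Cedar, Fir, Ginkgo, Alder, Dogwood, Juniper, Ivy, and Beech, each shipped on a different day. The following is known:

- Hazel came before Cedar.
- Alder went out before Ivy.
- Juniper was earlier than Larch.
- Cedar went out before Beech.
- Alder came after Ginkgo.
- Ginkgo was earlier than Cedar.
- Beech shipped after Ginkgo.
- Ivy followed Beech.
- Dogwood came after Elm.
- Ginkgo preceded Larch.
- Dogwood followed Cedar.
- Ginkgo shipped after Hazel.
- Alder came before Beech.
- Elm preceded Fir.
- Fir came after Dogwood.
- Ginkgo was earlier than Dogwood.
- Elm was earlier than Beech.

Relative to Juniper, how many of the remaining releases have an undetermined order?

9

Forced after Juniper: Larch.
That leaves Alder, Beech, Cedar, Dogwood, Elm, Fir, Ginkgo, Hazel, and Ivy with no forced order relative to Juniper — 9.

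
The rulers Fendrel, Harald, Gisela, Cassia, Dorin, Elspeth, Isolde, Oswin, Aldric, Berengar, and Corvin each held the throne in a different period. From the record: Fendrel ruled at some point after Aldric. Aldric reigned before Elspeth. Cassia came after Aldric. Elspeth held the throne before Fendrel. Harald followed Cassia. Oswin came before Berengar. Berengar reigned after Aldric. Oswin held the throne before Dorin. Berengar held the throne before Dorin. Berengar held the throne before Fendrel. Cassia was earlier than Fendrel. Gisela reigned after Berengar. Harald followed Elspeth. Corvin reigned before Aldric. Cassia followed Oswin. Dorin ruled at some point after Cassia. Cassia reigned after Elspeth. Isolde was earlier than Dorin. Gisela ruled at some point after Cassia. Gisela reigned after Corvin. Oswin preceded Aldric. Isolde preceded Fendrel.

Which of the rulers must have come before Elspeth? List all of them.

Directly stated before Elspeth: Aldric.
Corvin reaches Elspeth via Corvin → Aldric → Elspeth.
Oswin reaches Elspeth via Oswin → Aldric → Elspeth.
No chain forces Berengar (or any of the others) ahead of Elspeth.

Aldric, Corvin, Oswin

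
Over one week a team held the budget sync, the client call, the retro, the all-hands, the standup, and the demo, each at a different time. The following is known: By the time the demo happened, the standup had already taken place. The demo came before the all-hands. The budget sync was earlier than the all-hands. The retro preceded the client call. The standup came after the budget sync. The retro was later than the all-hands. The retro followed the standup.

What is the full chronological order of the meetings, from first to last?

The constraints fix every adjacent pair, so only one ordering works:
the budget sync → the standup → the demo → the all-hands → the retro → the client call.

the budget sync, the standup, the demo, the all-hands, the retro, the client call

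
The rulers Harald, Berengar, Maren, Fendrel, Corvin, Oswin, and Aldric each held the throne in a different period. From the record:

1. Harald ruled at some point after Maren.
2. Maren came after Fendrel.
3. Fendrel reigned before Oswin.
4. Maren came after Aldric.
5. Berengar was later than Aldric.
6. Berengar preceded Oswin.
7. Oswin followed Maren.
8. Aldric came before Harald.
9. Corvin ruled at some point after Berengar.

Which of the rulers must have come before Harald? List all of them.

Aldric, Fendrel, Maren

Directly stated before Harald: Aldric and Maren.
Fendrel reaches Harald via Fendrel → Maren → Harald.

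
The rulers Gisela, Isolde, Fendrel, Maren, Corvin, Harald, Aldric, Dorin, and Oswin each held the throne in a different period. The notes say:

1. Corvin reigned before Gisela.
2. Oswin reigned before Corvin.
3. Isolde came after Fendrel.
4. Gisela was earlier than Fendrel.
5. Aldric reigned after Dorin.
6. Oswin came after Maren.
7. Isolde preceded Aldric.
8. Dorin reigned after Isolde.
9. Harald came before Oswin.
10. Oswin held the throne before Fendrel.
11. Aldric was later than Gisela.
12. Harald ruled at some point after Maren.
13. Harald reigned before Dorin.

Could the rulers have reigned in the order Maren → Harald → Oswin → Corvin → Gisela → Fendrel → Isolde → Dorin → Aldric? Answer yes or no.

Check each stated constraint against the proposed order — e.g. Gisela is ahead of Aldric; Harald is ahead of Dorin. Every pair is in the required order; nothing is violated.

yes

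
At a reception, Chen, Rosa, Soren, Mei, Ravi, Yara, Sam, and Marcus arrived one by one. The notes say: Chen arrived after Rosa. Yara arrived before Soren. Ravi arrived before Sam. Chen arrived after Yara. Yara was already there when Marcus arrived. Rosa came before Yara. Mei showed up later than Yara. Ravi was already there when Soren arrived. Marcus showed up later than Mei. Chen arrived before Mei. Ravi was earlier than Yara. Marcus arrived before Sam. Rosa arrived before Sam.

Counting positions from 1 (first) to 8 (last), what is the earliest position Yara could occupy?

3

Ravi and Rosa must both come before Yara — 2 forced predecessors.
Nothing else is forced ahead of Yara, so their earliest slot is position 2 + 1 = 3.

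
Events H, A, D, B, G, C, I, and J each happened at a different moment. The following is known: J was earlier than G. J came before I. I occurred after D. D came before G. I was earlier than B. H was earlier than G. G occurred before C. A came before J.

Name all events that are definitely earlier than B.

A, D, I, J

Directly stated before B: I.
A reaches B via A → J → I → B.
D reaches B via D → I → B.
J reaches B via J → I → B.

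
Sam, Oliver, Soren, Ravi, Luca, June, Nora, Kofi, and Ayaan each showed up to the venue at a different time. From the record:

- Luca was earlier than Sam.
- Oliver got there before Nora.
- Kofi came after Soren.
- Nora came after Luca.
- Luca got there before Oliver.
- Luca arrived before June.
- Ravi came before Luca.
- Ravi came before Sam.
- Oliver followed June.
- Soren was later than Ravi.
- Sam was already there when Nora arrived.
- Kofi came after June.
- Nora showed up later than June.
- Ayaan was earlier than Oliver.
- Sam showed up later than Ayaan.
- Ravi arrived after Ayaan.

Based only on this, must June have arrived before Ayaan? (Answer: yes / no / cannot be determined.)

no

Tracing the constraints gives Ayaan → Ravi → Luca → June, so Ayaan must come before June.
That means June cannot be before Ayaan.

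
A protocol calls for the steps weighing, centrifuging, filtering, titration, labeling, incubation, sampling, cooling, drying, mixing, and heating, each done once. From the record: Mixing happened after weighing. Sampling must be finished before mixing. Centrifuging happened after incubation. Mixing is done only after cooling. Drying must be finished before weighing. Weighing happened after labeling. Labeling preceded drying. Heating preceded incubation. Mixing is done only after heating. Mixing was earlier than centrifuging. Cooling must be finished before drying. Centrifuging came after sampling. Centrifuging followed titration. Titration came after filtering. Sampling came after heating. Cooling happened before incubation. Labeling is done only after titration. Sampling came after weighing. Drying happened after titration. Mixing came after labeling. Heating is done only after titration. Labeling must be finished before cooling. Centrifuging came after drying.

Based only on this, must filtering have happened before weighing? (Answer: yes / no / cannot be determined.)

Chain the constraints: filtering → titration → labeling → weighing. Each link is directly stated, so filtering comes before weighing.

yes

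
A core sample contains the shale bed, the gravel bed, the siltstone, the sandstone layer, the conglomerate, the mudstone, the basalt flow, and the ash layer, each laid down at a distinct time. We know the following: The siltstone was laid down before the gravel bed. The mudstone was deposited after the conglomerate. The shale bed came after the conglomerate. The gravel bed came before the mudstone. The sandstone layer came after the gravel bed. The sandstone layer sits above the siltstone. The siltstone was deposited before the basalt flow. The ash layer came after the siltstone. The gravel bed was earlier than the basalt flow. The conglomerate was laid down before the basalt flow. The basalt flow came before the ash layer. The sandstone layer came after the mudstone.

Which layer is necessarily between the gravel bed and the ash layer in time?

Tracing the constraints gives the gravel bed → the basalt flow → the ash layer, so the basalt flow sits after the gravel bed and before the ash layer.
No other layer is forced both after the gravel bed and before the ash layer.

the basalt flow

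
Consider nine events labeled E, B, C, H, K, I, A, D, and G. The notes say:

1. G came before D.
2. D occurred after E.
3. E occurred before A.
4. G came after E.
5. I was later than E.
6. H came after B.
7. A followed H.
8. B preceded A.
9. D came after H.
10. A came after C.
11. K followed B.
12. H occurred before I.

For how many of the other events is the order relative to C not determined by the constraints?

Forced after C: A.
That leaves B, D, E, G, H, I, and K with no forced order relative to C — 7.

7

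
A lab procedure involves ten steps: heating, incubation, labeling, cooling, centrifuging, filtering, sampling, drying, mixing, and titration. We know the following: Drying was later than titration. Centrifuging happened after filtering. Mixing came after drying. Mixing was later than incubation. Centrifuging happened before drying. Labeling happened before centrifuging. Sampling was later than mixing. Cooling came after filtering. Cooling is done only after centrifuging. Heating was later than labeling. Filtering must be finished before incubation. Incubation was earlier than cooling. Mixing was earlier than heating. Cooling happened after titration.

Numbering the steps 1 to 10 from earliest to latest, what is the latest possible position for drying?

7

Drying must come before heating, mixing, and sampling — 3 steps forced after it.
Everything else can be placed before drying in some valid order, so drying can sit as late as position 10 − 3 = 7.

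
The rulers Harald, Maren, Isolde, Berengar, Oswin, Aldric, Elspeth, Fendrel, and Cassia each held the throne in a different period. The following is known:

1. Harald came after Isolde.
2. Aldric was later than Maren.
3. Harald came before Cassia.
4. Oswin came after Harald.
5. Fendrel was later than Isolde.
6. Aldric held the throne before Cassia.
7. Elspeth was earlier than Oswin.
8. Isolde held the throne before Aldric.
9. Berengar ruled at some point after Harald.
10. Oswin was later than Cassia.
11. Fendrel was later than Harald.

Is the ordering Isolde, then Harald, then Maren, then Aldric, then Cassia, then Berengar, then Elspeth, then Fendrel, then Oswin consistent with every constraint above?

yes

Check each stated constraint against the proposed order — e.g. Isolde is ahead of Fendrel; Harald is ahead of Oswin. Every pair is in the required order; nothing is violated.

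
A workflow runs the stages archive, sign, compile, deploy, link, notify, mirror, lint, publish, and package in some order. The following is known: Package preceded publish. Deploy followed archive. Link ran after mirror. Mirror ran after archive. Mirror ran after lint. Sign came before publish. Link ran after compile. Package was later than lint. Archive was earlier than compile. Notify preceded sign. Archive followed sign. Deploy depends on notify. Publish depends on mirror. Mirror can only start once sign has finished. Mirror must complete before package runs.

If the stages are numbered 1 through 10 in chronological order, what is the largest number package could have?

9

Package must come before publish — 1 stage forced after it.
Everything else can be placed before package in some valid order, so package can sit as late as position 10 − 1 = 9.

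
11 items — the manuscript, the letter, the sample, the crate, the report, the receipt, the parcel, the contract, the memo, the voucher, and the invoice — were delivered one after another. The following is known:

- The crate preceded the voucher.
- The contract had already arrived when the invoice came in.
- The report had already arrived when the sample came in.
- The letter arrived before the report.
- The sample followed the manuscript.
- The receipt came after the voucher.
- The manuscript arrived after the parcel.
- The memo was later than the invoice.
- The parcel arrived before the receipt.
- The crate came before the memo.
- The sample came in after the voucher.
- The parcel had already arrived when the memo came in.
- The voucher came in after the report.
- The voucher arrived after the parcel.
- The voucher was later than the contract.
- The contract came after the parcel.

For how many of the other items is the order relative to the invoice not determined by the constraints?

Forced before the invoice: the contract and the parcel; forced after the invoice: the memo.
That leaves the crate, the letter, the manuscript, the receipt, the report, the sample, and the voucher with no forced order relative to the invoice — 7.

7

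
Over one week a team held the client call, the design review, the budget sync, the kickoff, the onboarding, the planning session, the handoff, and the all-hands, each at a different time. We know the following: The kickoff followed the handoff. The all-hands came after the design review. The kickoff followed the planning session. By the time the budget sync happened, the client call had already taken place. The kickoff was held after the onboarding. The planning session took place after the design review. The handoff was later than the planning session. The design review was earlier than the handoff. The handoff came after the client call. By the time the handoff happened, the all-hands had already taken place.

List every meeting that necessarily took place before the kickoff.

Directly stated before the kickoff: the handoff, the onboarding, and the planning session.
The all-hands reaches the kickoff via the all-hands → the handoff → the kickoff.
The client call reaches the kickoff via the client call → the handoff → the kickoff.
The design review reaches the kickoff via the design review → the planning session → the kickoff.

the all-hands, the client call, the design review, the handoff, the onboarding, the planning session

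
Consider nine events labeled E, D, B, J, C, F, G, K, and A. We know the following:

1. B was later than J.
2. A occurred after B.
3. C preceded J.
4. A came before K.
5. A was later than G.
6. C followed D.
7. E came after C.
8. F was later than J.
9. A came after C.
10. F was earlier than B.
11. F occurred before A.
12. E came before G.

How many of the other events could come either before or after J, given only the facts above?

2

Forced before J: C and D; forced after J: A, B, F, and K.
That leaves E and G with no forced order relative to J — 2.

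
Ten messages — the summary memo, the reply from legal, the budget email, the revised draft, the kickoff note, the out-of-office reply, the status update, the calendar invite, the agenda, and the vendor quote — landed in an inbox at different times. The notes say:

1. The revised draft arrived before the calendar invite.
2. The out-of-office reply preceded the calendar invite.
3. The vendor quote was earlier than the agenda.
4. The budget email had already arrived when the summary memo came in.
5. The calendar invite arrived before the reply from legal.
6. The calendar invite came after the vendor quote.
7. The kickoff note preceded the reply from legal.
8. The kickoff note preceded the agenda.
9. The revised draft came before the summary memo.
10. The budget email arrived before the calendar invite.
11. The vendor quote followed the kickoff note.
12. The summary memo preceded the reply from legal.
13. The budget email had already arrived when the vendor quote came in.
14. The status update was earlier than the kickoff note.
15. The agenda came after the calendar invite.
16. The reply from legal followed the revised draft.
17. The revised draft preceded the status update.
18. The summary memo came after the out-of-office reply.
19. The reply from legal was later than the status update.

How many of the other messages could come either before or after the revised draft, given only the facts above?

Forced after the revised draft: the agenda, the calendar invite, the kickoff note, the reply from legal, the status update, the summary memo, and the vendor quote.
That leaves the budget email and the out-of-office reply with no forced order relative to the revised draft — 2.

2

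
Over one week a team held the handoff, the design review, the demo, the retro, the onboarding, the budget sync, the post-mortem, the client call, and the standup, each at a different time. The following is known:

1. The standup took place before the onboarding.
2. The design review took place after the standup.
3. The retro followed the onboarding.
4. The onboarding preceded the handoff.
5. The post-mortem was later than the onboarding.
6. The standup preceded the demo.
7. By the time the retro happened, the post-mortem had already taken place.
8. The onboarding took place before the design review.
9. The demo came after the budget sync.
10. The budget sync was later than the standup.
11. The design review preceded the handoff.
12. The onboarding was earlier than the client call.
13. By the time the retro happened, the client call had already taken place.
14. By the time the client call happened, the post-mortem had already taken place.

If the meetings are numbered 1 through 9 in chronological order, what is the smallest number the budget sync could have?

The standup must come before the budget sync — 1 forced predecessor.
Nothing else is forced ahead of the budget sync, so its earliest slot is position 1 + 1 = 2.

2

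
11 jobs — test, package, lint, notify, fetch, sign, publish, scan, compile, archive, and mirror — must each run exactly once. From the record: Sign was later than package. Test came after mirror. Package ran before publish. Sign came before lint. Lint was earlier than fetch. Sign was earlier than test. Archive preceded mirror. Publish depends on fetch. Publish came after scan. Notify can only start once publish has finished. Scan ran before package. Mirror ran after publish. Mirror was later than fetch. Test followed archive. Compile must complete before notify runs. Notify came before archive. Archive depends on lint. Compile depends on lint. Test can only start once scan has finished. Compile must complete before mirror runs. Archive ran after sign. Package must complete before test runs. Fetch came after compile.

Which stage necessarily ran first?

Scan has a chain of constraints placing it before every other stage, so scan must be first.

scan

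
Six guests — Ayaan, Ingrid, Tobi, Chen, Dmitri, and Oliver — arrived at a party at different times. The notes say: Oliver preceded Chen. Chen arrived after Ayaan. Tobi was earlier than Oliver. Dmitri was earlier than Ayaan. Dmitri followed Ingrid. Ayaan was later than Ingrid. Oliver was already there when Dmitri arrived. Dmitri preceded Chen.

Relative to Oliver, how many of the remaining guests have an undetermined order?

1

Forced before Oliver: Tobi; forced after Oliver: Ayaan, Chen, and Dmitri.
That leaves Ingrid with no forced order relative to Oliver — 1.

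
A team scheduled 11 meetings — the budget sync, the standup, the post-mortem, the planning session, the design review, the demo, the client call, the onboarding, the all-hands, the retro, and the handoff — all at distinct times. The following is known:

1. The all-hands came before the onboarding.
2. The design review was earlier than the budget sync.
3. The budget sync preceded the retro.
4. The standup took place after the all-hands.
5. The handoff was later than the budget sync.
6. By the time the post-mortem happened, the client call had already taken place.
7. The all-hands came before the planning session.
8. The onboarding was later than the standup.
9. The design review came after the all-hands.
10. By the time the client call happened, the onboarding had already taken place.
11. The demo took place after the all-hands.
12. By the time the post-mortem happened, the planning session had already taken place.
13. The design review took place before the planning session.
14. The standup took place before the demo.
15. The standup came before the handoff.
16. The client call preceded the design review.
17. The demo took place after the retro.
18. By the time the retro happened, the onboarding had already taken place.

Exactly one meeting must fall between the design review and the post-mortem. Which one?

Tracing the constraints gives the design review → the planning session → the post-mortem, so the planning session sits after the design review and before the post-mortem.
No other meeting is forced both after the design review and before the post-mortem.

the planning session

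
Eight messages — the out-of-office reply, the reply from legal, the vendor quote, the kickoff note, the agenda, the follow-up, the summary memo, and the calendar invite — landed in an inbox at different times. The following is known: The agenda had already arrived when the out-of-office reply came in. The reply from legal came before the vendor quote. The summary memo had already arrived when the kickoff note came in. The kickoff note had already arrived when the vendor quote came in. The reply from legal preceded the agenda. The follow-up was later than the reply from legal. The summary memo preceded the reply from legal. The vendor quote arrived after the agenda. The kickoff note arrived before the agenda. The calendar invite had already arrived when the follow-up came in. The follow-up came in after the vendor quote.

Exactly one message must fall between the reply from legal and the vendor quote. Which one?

Tracing the constraints gives the reply from legal → the agenda → the vendor quote, so the agenda sits after the reply from legal and before the vendor quote.
No other message is forced both after the reply from legal and before the vendor quote.

the agenda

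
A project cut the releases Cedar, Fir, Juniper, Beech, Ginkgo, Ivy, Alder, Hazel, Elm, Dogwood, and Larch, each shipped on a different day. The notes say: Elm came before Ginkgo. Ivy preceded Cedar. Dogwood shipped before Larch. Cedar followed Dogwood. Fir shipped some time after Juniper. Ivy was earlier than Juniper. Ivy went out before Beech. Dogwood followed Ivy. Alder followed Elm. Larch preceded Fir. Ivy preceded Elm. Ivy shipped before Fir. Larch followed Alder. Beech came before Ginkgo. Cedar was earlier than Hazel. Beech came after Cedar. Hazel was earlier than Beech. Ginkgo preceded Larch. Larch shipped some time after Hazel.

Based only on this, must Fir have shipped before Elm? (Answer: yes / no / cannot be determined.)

Tracing the constraints gives Elm → Ginkgo → Larch → Fir, so Elm must come before Fir.
That means Fir cannot be before Elm.

no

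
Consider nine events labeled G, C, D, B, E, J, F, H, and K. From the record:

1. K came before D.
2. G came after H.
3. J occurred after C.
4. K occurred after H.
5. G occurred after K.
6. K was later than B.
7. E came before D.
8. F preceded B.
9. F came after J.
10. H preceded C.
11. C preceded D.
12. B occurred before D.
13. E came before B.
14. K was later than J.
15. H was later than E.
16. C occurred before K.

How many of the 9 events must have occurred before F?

Directly stated before F: J.
C reaches F via C → J → F.
E reaches F via E → H → C → J → F.
H reaches F via H → C → J → F.
No chain forces G (or any of the others) ahead of F.
That's C, E, H, and J — 4 in all.

4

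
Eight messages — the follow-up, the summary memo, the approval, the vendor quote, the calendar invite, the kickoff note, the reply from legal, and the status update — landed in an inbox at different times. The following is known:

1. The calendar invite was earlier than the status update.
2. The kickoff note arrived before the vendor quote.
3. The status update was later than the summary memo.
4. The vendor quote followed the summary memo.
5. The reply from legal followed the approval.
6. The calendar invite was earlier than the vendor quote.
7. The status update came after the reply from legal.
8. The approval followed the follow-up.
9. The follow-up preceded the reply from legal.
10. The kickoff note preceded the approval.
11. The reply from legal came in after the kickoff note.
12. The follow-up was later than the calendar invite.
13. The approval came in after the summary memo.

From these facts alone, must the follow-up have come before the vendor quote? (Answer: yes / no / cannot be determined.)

cannot be determined

No chain of stated constraints runs from the follow-up to the vendor quote, and none runs from the vendor quote to the follow-up either.
So the relative order of the follow-up and the vendor quote is not fixed by the given facts.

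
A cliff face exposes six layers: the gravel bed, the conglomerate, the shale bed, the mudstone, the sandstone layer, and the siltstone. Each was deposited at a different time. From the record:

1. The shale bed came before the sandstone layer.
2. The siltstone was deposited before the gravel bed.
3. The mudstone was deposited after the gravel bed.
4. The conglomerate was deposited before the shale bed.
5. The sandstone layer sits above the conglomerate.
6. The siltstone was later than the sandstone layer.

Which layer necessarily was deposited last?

Every other layer has a chain of constraints placing it before the mudstone, so the mudstone is last.

the mudstone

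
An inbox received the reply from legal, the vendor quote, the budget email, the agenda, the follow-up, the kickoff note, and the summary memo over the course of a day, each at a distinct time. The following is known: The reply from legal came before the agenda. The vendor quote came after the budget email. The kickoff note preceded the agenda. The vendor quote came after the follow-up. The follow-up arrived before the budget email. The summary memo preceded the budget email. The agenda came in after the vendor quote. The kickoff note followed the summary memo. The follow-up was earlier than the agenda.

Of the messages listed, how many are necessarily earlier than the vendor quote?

3

Directly stated before the vendor quote: the budget email and the follow-up.
The summary memo reaches the vendor quote via the summary memo → the budget email → the vendor quote.
No chain forces the agenda (or any of the others) ahead of the vendor quote.
That's the budget email, the follow-up, and the summary memo — 3 in all.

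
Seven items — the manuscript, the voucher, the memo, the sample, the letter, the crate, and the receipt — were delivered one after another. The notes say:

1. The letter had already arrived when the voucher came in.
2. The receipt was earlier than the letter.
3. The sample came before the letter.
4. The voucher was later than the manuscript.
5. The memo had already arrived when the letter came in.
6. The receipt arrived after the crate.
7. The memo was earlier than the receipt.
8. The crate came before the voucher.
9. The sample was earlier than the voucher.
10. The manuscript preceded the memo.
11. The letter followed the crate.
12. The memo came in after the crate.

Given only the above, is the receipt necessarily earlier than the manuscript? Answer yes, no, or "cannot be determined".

no

Tracing the constraints gives the manuscript → the memo → the receipt, so the manuscript must come before the receipt.
That means the receipt cannot be before the manuscript.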